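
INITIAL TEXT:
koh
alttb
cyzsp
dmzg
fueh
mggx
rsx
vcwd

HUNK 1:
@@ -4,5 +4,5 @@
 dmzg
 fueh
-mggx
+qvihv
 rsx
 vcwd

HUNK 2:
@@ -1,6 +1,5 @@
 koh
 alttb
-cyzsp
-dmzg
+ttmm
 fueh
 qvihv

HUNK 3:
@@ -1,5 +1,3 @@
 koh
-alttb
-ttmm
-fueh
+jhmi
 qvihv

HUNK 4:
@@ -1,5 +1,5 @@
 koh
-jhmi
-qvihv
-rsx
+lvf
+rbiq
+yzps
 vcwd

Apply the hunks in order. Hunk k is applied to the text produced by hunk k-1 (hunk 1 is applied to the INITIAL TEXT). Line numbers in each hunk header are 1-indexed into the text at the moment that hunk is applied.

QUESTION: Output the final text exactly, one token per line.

Answer: koh
lvf
rbiq
yzps
vcwd

Derivation:
Hunk 1: at line 4 remove [mggx] add [qvihv] -> 8 lines: koh alttb cyzsp dmzg fueh qvihv rsx vcwd
Hunk 2: at line 1 remove [cyzsp,dmzg] add [ttmm] -> 7 lines: koh alttb ttmm fueh qvihv rsx vcwd
Hunk 3: at line 1 remove [alttb,ttmm,fueh] add [jhmi] -> 5 lines: koh jhmi qvihv rsx vcwd
Hunk 4: at line 1 remove [jhmi,qvihv,rsx] add [lvf,rbiq,yzps] -> 5 lines: koh lvf rbiq yzps vcwd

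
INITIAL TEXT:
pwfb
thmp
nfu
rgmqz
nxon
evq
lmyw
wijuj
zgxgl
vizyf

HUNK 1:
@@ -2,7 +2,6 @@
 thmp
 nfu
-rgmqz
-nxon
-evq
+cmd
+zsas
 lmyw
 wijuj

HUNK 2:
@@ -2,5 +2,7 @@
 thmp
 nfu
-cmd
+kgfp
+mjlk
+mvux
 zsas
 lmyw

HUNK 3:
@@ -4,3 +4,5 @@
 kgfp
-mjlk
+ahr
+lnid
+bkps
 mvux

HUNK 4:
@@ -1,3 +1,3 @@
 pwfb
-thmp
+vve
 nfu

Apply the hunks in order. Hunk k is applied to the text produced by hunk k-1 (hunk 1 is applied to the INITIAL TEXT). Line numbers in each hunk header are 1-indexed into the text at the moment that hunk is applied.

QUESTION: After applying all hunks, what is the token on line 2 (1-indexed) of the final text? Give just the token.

Hunk 1: at line 2 remove [rgmqz,nxon,evq] add [cmd,zsas] -> 9 lines: pwfb thmp nfu cmd zsas lmyw wijuj zgxgl vizyf
Hunk 2: at line 2 remove [cmd] add [kgfp,mjlk,mvux] -> 11 lines: pwfb thmp nfu kgfp mjlk mvux zsas lmyw wijuj zgxgl vizyf
Hunk 3: at line 4 remove [mjlk] add [ahr,lnid,bkps] -> 13 lines: pwfb thmp nfu kgfp ahr lnid bkps mvux zsas lmyw wijuj zgxgl vizyf
Hunk 4: at line 1 remove [thmp] add [vve] -> 13 lines: pwfb vve nfu kgfp ahr lnid bkps mvux zsas lmyw wijuj zgxgl vizyf
Final line 2: vve

Answer: vve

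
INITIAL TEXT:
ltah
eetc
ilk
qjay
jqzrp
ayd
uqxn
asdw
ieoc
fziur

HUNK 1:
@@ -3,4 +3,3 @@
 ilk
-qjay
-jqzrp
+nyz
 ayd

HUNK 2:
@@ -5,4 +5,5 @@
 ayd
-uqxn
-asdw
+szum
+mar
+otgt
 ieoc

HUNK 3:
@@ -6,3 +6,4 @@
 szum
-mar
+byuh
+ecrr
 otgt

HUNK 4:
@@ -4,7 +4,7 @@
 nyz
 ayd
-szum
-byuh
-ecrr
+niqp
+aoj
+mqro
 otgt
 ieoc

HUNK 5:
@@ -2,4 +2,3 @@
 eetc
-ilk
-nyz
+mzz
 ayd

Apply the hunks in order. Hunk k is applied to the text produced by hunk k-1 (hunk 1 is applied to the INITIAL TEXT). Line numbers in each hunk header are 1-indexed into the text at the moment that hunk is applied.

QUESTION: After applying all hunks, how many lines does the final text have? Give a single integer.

Hunk 1: at line 3 remove [qjay,jqzrp] add [nyz] -> 9 lines: ltah eetc ilk nyz ayd uqxn asdw ieoc fziur
Hunk 2: at line 5 remove [uqxn,asdw] add [szum,mar,otgt] -> 10 lines: ltah eetc ilk nyz ayd szum mar otgt ieoc fziur
Hunk 3: at line 6 remove [mar] add [byuh,ecrr] -> 11 lines: ltah eetc ilk nyz ayd szum byuh ecrr otgt ieoc fziur
Hunk 4: at line 4 remove [szum,byuh,ecrr] add [niqp,aoj,mqro] -> 11 lines: ltah eetc ilk nyz ayd niqp aoj mqro otgt ieoc fziur
Hunk 5: at line 2 remove [ilk,nyz] add [mzz] -> 10 lines: ltah eetc mzz ayd niqp aoj mqro otgt ieoc fziur
Final line count: 10

Answer: 10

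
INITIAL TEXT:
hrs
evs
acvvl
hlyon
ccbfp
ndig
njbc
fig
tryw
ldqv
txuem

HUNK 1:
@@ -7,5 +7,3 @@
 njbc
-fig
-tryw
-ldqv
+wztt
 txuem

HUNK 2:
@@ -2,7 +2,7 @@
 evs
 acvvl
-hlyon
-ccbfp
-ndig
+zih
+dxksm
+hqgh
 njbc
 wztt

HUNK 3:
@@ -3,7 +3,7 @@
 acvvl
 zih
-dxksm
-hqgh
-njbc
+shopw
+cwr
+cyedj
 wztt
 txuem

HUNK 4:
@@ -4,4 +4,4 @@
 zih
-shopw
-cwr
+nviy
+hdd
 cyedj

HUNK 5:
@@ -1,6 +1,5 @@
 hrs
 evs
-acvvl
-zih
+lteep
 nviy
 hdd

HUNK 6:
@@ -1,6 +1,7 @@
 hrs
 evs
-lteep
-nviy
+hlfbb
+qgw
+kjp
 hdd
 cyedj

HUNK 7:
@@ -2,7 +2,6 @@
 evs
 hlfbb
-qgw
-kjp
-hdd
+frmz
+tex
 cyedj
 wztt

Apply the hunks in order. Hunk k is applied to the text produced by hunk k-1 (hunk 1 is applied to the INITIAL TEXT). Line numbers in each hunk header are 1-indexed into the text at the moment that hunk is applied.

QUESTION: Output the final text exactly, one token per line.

Hunk 1: at line 7 remove [fig,tryw,ldqv] add [wztt] -> 9 lines: hrs evs acvvl hlyon ccbfp ndig njbc wztt txuem
Hunk 2: at line 2 remove [hlyon,ccbfp,ndig] add [zih,dxksm,hqgh] -> 9 lines: hrs evs acvvl zih dxksm hqgh njbc wztt txuem
Hunk 3: at line 3 remove [dxksm,hqgh,njbc] add [shopw,cwr,cyedj] -> 9 lines: hrs evs acvvl zih shopw cwr cyedj wztt txuem
Hunk 4: at line 4 remove [shopw,cwr] add [nviy,hdd] -> 9 lines: hrs evs acvvl zih nviy hdd cyedj wztt txuem
Hunk 5: at line 1 remove [acvvl,zih] add [lteep] -> 8 lines: hrs evs lteep nviy hdd cyedj wztt txuem
Hunk 6: at line 1 remove [lteep,nviy] add [hlfbb,qgw,kjp] -> 9 lines: hrs evs hlfbb qgw kjp hdd cyedj wztt txuem
Hunk 7: at line 2 remove [qgw,kjp,hdd] add [frmz,tex] -> 8 lines: hrs evs hlfbb frmz tex cyedj wztt txuem

Answer: hrs
evs
hlfbb
frmz
tex
cyedj
wztt
txuem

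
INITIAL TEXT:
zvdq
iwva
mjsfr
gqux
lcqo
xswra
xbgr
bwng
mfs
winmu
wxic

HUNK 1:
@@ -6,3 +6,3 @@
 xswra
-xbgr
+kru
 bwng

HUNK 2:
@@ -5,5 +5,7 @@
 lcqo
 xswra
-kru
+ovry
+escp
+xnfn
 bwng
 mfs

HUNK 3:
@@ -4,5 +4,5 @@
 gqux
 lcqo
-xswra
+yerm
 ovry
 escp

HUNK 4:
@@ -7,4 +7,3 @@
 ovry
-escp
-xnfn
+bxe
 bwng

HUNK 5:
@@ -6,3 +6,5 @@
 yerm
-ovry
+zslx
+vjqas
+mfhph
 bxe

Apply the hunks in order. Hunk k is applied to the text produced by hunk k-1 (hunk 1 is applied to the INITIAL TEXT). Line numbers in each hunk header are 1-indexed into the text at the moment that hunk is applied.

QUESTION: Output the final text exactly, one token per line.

Answer: zvdq
iwva
mjsfr
gqux
lcqo
yerm
zslx
vjqas
mfhph
bxe
bwng
mfs
winmu
wxic

Derivation:
Hunk 1: at line 6 remove [xbgr] add [kru] -> 11 lines: zvdq iwva mjsfr gqux lcqo xswra kru bwng mfs winmu wxic
Hunk 2: at line 5 remove [kru] add [ovry,escp,xnfn] -> 13 lines: zvdq iwva mjsfr gqux lcqo xswra ovry escp xnfn bwng mfs winmu wxic
Hunk 3: at line 4 remove [xswra] add [yerm] -> 13 lines: zvdq iwva mjsfr gqux lcqo yerm ovry escp xnfn bwng mfs winmu wxic
Hunk 4: at line 7 remove [escp,xnfn] add [bxe] -> 12 lines: zvdq iwva mjsfr gqux lcqo yerm ovry bxe bwng mfs winmu wxic
Hunk 5: at line 6 remove [ovry] add [zslx,vjqas,mfhph] -> 14 lines: zvdq iwva mjsfr gqux lcqo yerm zslx vjqas mfhph bxe bwng mfs winmu wxic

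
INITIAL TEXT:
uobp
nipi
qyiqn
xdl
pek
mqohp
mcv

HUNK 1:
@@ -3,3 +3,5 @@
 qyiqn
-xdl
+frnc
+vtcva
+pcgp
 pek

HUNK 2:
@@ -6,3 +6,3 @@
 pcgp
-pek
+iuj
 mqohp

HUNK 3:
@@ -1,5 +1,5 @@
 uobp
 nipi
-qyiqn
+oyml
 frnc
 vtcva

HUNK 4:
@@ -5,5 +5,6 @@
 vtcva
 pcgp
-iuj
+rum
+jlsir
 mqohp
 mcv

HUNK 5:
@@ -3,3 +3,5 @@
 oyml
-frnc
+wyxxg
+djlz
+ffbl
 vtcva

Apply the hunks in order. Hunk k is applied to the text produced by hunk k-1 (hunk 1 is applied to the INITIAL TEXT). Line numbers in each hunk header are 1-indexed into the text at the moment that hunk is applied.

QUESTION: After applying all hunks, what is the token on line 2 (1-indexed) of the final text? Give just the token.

Answer: nipi

Derivation:
Hunk 1: at line 3 remove [xdl] add [frnc,vtcva,pcgp] -> 9 lines: uobp nipi qyiqn frnc vtcva pcgp pek mqohp mcv
Hunk 2: at line 6 remove [pek] add [iuj] -> 9 lines: uobp nipi qyiqn frnc vtcva pcgp iuj mqohp mcv
Hunk 3: at line 1 remove [qyiqn] add [oyml] -> 9 lines: uobp nipi oyml frnc vtcva pcgp iuj mqohp mcv
Hunk 4: at line 5 remove [iuj] add [rum,jlsir] -> 10 lines: uobp nipi oyml frnc vtcva pcgp rum jlsir mqohp mcv
Hunk 5: at line 3 remove [frnc] add [wyxxg,djlz,ffbl] -> 12 lines: uobp nipi oyml wyxxg djlz ffbl vtcva pcgp rum jlsir mqohp mcv
Final line 2: nipi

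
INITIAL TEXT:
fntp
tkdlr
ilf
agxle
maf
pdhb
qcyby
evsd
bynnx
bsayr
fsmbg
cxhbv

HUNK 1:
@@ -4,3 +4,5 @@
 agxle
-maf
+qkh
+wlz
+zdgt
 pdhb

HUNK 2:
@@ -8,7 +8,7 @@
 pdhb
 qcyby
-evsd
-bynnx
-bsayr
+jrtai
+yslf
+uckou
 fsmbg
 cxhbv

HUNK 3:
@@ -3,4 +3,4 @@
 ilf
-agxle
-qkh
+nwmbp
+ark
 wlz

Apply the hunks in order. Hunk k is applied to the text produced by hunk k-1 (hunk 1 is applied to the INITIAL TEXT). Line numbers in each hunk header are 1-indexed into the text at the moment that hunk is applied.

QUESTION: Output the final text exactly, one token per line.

Answer: fntp
tkdlr
ilf
nwmbp
ark
wlz
zdgt
pdhb
qcyby
jrtai
yslf
uckou
fsmbg
cxhbv

Derivation:
Hunk 1: at line 4 remove [maf] add [qkh,wlz,zdgt] -> 14 lines: fntp tkdlr ilf agxle qkh wlz zdgt pdhb qcyby evsd bynnx bsayr fsmbg cxhbv
Hunk 2: at line 8 remove [evsd,bynnx,bsayr] add [jrtai,yslf,uckou] -> 14 lines: fntp tkdlr ilf agxle qkh wlz zdgt pdhb qcyby jrtai yslf uckou fsmbg cxhbv
Hunk 3: at line 3 remove [agxle,qkh] add [nwmbp,ark] -> 14 lines: fntp tkdlr ilf nwmbp ark wlz zdgt pdhb qcyby jrtai yslf uckou fsmbg cxhbv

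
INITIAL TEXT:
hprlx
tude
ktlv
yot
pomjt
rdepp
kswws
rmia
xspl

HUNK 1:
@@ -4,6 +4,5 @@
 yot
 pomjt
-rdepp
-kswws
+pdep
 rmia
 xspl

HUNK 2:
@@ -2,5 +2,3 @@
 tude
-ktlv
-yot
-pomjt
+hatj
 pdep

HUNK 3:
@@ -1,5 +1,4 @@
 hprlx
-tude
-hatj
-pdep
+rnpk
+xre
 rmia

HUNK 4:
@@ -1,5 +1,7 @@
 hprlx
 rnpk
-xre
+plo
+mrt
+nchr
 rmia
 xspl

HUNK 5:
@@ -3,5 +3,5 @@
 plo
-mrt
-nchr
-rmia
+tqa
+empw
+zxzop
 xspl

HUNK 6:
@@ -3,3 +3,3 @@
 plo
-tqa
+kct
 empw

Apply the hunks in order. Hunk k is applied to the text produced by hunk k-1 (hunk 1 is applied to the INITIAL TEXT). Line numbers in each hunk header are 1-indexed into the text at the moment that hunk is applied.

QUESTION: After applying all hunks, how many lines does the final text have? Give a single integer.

Answer: 7

Derivation:
Hunk 1: at line 4 remove [rdepp,kswws] add [pdep] -> 8 lines: hprlx tude ktlv yot pomjt pdep rmia xspl
Hunk 2: at line 2 remove [ktlv,yot,pomjt] add [hatj] -> 6 lines: hprlx tude hatj pdep rmia xspl
Hunk 3: at line 1 remove [tude,hatj,pdep] add [rnpk,xre] -> 5 lines: hprlx rnpk xre rmia xspl
Hunk 4: at line 1 remove [xre] add [plo,mrt,nchr] -> 7 lines: hprlx rnpk plo mrt nchr rmia xspl
Hunk 5: at line 3 remove [mrt,nchr,rmia] add [tqa,empw,zxzop] -> 7 lines: hprlx rnpk plo tqa empw zxzop xspl
Hunk 6: at line 3 remove [tqa] add [kct] -> 7 lines: hprlx rnpk plo kct empw zxzop xspl
Final line count: 7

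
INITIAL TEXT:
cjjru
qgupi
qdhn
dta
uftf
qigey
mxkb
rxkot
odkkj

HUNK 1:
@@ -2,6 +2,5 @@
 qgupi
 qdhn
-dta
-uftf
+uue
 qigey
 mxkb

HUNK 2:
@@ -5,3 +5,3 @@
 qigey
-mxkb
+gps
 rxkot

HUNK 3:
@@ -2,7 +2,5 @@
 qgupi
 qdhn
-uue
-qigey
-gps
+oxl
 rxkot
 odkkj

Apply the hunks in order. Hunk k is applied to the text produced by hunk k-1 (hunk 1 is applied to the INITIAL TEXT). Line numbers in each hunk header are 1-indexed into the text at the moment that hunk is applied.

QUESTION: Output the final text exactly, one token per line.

Answer: cjjru
qgupi
qdhn
oxl
rxkot
odkkj

Derivation:
Hunk 1: at line 2 remove [dta,uftf] add [uue] -> 8 lines: cjjru qgupi qdhn uue qigey mxkb rxkot odkkj
Hunk 2: at line 5 remove [mxkb] add [gps] -> 8 lines: cjjru qgupi qdhn uue qigey gps rxkot odkkj
Hunk 3: at line 2 remove [uue,qigey,gps] add [oxl] -> 6 lines: cjjru qgupi qdhn oxl rxkot odkkj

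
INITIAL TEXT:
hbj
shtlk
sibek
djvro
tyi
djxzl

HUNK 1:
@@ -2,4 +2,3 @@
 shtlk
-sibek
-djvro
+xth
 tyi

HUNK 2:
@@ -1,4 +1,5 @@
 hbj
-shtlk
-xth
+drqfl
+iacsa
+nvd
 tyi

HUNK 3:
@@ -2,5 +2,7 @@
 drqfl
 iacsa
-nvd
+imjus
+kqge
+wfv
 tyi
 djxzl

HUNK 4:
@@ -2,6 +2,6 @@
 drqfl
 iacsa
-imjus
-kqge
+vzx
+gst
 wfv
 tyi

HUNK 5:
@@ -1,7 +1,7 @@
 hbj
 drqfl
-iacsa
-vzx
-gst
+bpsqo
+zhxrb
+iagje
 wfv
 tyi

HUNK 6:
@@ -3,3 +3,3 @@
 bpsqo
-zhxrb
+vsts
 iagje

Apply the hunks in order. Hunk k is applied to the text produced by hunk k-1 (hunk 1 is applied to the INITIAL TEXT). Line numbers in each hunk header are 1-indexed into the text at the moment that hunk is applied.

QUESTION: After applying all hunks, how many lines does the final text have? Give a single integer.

Hunk 1: at line 2 remove [sibek,djvro] add [xth] -> 5 lines: hbj shtlk xth tyi djxzl
Hunk 2: at line 1 remove [shtlk,xth] add [drqfl,iacsa,nvd] -> 6 lines: hbj drqfl iacsa nvd tyi djxzl
Hunk 3: at line 2 remove [nvd] add [imjus,kqge,wfv] -> 8 lines: hbj drqfl iacsa imjus kqge wfv tyi djxzl
Hunk 4: at line 2 remove [imjus,kqge] add [vzx,gst] -> 8 lines: hbj drqfl iacsa vzx gst wfv tyi djxzl
Hunk 5: at line 1 remove [iacsa,vzx,gst] add [bpsqo,zhxrb,iagje] -> 8 lines: hbj drqfl bpsqo zhxrb iagje wfv tyi djxzl
Hunk 6: at line 3 remove [zhxrb] add [vsts] -> 8 lines: hbj drqfl bpsqo vsts iagje wfv tyi djxzl
Final line count: 8

Answer: 8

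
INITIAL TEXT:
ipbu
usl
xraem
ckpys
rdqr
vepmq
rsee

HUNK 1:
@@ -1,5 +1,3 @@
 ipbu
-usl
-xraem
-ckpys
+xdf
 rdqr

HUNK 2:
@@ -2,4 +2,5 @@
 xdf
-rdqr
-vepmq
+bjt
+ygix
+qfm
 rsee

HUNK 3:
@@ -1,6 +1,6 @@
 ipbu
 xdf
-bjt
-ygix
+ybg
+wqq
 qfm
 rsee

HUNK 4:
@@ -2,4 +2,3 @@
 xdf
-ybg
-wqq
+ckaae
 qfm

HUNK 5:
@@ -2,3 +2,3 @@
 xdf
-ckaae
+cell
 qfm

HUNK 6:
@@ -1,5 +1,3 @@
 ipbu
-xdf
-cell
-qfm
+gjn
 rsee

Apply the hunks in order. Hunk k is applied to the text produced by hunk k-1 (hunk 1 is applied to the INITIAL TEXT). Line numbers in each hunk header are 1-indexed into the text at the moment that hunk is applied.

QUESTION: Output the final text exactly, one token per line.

Hunk 1: at line 1 remove [usl,xraem,ckpys] add [xdf] -> 5 lines: ipbu xdf rdqr vepmq rsee
Hunk 2: at line 2 remove [rdqr,vepmq] add [bjt,ygix,qfm] -> 6 lines: ipbu xdf bjt ygix qfm rsee
Hunk 3: at line 1 remove [bjt,ygix] add [ybg,wqq] -> 6 lines: ipbu xdf ybg wqq qfm rsee
Hunk 4: at line 2 remove [ybg,wqq] add [ckaae] -> 5 lines: ipbu xdf ckaae qfm rsee
Hunk 5: at line 2 remove [ckaae] add [cell] -> 5 lines: ipbu xdf cell qfm rsee
Hunk 6: at line 1 remove [xdf,cell,qfm] add [gjn] -> 3 lines: ipbu gjn rsee

Answer: ipbu
gjn
rsee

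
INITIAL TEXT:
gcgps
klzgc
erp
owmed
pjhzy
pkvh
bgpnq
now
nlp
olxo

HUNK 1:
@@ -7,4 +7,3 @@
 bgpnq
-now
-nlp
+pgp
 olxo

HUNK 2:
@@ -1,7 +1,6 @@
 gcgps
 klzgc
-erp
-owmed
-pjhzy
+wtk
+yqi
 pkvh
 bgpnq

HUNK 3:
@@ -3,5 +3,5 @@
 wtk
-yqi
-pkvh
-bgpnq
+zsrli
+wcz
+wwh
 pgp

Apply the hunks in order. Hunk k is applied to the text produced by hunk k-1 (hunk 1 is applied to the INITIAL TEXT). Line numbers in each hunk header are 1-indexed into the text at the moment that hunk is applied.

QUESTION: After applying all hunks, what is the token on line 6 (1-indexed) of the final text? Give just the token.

Hunk 1: at line 7 remove [now,nlp] add [pgp] -> 9 lines: gcgps klzgc erp owmed pjhzy pkvh bgpnq pgp olxo
Hunk 2: at line 1 remove [erp,owmed,pjhzy] add [wtk,yqi] -> 8 lines: gcgps klzgc wtk yqi pkvh bgpnq pgp olxo
Hunk 3: at line 3 remove [yqi,pkvh,bgpnq] add [zsrli,wcz,wwh] -> 8 lines: gcgps klzgc wtk zsrli wcz wwh pgp olxo
Final line 6: wwh

Answer: wwh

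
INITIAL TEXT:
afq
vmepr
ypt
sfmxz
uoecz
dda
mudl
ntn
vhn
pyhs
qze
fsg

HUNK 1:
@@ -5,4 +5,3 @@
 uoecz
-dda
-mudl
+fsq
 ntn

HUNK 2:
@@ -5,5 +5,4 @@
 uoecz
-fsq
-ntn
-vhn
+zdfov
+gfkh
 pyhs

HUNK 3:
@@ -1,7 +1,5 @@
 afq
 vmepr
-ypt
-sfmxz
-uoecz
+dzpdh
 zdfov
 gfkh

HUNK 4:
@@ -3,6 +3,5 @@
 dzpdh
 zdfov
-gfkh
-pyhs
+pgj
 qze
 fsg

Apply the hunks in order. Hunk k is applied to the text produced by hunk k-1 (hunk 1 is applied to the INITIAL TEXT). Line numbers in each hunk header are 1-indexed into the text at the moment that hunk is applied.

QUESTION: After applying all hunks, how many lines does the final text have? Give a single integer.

Answer: 7

Derivation:
Hunk 1: at line 5 remove [dda,mudl] add [fsq] -> 11 lines: afq vmepr ypt sfmxz uoecz fsq ntn vhn pyhs qze fsg
Hunk 2: at line 5 remove [fsq,ntn,vhn] add [zdfov,gfkh] -> 10 lines: afq vmepr ypt sfmxz uoecz zdfov gfkh pyhs qze fsg
Hunk 3: at line 1 remove [ypt,sfmxz,uoecz] add [dzpdh] -> 8 lines: afq vmepr dzpdh zdfov gfkh pyhs qze fsg
Hunk 4: at line 3 remove [gfkh,pyhs] add [pgj] -> 7 lines: afq vmepr dzpdh zdfov pgj qze fsg
Final line count: 7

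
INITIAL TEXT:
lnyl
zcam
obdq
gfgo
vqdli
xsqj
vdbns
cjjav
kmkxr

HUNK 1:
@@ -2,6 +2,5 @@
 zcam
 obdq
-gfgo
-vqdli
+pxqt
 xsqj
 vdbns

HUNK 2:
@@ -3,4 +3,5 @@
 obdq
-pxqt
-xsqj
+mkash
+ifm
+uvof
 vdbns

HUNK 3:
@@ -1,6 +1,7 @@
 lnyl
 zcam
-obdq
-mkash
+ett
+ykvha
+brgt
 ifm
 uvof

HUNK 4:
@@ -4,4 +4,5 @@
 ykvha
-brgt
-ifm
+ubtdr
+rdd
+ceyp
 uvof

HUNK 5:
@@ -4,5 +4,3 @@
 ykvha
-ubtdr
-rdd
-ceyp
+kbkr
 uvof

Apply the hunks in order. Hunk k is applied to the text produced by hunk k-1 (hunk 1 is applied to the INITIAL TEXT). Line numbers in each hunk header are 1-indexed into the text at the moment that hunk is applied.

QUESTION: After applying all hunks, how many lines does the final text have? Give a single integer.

Answer: 9

Derivation:
Hunk 1: at line 2 remove [gfgo,vqdli] add [pxqt] -> 8 lines: lnyl zcam obdq pxqt xsqj vdbns cjjav kmkxr
Hunk 2: at line 3 remove [pxqt,xsqj] add [mkash,ifm,uvof] -> 9 lines: lnyl zcam obdq mkash ifm uvof vdbns cjjav kmkxr
Hunk 3: at line 1 remove [obdq,mkash] add [ett,ykvha,brgt] -> 10 lines: lnyl zcam ett ykvha brgt ifm uvof vdbns cjjav kmkxr
Hunk 4: at line 4 remove [brgt,ifm] add [ubtdr,rdd,ceyp] -> 11 lines: lnyl zcam ett ykvha ubtdr rdd ceyp uvof vdbns cjjav kmkxr
Hunk 5: at line 4 remove [ubtdr,rdd,ceyp] add [kbkr] -> 9 lines: lnyl zcam ett ykvha kbkr uvof vdbns cjjav kmkxr
Final line count: 9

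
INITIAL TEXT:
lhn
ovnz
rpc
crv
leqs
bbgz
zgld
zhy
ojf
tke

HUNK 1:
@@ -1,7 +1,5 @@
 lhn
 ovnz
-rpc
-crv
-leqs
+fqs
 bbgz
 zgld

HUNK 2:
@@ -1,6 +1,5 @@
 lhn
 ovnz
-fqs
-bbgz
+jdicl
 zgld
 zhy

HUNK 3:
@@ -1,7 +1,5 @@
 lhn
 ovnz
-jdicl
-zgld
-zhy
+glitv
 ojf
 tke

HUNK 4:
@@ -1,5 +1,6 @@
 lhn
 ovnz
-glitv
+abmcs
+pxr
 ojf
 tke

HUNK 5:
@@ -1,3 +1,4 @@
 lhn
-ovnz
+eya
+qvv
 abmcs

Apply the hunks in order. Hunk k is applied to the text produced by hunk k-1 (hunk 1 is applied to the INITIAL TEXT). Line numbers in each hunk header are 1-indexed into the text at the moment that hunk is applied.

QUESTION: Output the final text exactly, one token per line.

Answer: lhn
eya
qvv
abmcs
pxr
ojf
tke

Derivation:
Hunk 1: at line 1 remove [rpc,crv,leqs] add [fqs] -> 8 lines: lhn ovnz fqs bbgz zgld zhy ojf tke
Hunk 2: at line 1 remove [fqs,bbgz] add [jdicl] -> 7 lines: lhn ovnz jdicl zgld zhy ojf tke
Hunk 3: at line 1 remove [jdicl,zgld,zhy] add [glitv] -> 5 lines: lhn ovnz glitv ojf tke
Hunk 4: at line 1 remove [glitv] add [abmcs,pxr] -> 6 lines: lhn ovnz abmcs pxr ojf tke
Hunk 5: at line 1 remove [ovnz] add [eya,qvv] -> 7 lines: lhn eya qvv abmcs pxr ojf tke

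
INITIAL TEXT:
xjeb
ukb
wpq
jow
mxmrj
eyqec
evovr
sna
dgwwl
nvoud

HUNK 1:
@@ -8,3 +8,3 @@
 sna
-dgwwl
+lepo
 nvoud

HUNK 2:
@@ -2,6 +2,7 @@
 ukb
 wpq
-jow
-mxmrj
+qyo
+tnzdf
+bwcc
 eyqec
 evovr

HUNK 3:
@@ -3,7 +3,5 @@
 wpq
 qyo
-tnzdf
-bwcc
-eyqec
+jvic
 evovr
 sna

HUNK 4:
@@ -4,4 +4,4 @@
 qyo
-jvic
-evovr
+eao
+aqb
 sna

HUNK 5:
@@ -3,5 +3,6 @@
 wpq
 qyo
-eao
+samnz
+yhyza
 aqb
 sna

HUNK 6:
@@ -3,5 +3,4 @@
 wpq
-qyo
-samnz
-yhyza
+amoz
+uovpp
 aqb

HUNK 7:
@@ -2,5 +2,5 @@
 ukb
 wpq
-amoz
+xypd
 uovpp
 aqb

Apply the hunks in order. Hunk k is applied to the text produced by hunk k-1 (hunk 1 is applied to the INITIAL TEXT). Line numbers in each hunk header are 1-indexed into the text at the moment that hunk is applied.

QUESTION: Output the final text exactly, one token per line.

Hunk 1: at line 8 remove [dgwwl] add [lepo] -> 10 lines: xjeb ukb wpq jow mxmrj eyqec evovr sna lepo nvoud
Hunk 2: at line 2 remove [jow,mxmrj] add [qyo,tnzdf,bwcc] -> 11 lines: xjeb ukb wpq qyo tnzdf bwcc eyqec evovr sna lepo nvoud
Hunk 3: at line 3 remove [tnzdf,bwcc,eyqec] add [jvic] -> 9 lines: xjeb ukb wpq qyo jvic evovr sna lepo nvoud
Hunk 4: at line 4 remove [jvic,evovr] add [eao,aqb] -> 9 lines: xjeb ukb wpq qyo eao aqb sna lepo nvoud
Hunk 5: at line 3 remove [eao] add [samnz,yhyza] -> 10 lines: xjeb ukb wpq qyo samnz yhyza aqb sna lepo nvoud
Hunk 6: at line 3 remove [qyo,samnz,yhyza] add [amoz,uovpp] -> 9 lines: xjeb ukb wpq amoz uovpp aqb sna lepo nvoud
Hunk 7: at line 2 remove [amoz] add [xypd] -> 9 lines: xjeb ukb wpq xypd uovpp aqb sna lepo nvoud

Answer: xjeb
ukb
wpq
xypd
uovpp
aqb
sna
lepo
nvoud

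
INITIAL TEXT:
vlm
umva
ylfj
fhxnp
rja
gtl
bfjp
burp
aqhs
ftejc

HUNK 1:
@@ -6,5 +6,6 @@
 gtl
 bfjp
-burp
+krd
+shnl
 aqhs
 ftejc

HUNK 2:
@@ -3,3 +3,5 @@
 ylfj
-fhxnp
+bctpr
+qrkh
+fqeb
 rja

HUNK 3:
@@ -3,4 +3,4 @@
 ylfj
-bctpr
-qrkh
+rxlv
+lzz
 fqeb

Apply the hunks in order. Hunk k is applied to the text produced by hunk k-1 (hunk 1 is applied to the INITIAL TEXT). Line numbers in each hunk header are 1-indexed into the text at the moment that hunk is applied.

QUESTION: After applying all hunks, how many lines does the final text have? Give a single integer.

Hunk 1: at line 6 remove [burp] add [krd,shnl] -> 11 lines: vlm umva ylfj fhxnp rja gtl bfjp krd shnl aqhs ftejc
Hunk 2: at line 3 remove [fhxnp] add [bctpr,qrkh,fqeb] -> 13 lines: vlm umva ylfj bctpr qrkh fqeb rja gtl bfjp krd shnl aqhs ftejc
Hunk 3: at line 3 remove [bctpr,qrkh] add [rxlv,lzz] -> 13 lines: vlm umva ylfj rxlv lzz fqeb rja gtl bfjp krd shnl aqhs ftejc
Final line count: 13

Answer: 13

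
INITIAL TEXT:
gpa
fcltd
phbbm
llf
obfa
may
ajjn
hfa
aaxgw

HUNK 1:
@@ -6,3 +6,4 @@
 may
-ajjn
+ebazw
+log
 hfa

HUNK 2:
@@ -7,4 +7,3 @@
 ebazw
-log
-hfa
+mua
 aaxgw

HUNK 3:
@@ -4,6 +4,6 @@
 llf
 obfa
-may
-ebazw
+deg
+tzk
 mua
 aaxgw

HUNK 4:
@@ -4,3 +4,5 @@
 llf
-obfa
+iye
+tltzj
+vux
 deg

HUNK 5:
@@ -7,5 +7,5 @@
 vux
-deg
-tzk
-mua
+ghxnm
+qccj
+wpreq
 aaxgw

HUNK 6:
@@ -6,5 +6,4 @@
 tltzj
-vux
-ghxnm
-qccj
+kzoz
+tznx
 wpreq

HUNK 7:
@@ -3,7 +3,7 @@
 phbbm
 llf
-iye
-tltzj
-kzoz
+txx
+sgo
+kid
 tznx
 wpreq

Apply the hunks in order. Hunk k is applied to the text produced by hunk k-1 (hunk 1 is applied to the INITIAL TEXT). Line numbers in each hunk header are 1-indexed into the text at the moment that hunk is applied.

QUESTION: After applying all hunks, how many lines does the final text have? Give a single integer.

Answer: 10

Derivation:
Hunk 1: at line 6 remove [ajjn] add [ebazw,log] -> 10 lines: gpa fcltd phbbm llf obfa may ebazw log hfa aaxgw
Hunk 2: at line 7 remove [log,hfa] add [mua] -> 9 lines: gpa fcltd phbbm llf obfa may ebazw mua aaxgw
Hunk 3: at line 4 remove [may,ebazw] add [deg,tzk] -> 9 lines: gpa fcltd phbbm llf obfa deg tzk mua aaxgw
Hunk 4: at line 4 remove [obfa] add [iye,tltzj,vux] -> 11 lines: gpa fcltd phbbm llf iye tltzj vux deg tzk mua aaxgw
Hunk 5: at line 7 remove [deg,tzk,mua] add [ghxnm,qccj,wpreq] -> 11 lines: gpa fcltd phbbm llf iye tltzj vux ghxnm qccj wpreq aaxgw
Hunk 6: at line 6 remove [vux,ghxnm,qccj] add [kzoz,tznx] -> 10 lines: gpa fcltd phbbm llf iye tltzj kzoz tznx wpreq aaxgw
Hunk 7: at line 3 remove [iye,tltzj,kzoz] add [txx,sgo,kid] -> 10 lines: gpa fcltd phbbm llf txx sgo kid tznx wpreq aaxgw
Final line count: 10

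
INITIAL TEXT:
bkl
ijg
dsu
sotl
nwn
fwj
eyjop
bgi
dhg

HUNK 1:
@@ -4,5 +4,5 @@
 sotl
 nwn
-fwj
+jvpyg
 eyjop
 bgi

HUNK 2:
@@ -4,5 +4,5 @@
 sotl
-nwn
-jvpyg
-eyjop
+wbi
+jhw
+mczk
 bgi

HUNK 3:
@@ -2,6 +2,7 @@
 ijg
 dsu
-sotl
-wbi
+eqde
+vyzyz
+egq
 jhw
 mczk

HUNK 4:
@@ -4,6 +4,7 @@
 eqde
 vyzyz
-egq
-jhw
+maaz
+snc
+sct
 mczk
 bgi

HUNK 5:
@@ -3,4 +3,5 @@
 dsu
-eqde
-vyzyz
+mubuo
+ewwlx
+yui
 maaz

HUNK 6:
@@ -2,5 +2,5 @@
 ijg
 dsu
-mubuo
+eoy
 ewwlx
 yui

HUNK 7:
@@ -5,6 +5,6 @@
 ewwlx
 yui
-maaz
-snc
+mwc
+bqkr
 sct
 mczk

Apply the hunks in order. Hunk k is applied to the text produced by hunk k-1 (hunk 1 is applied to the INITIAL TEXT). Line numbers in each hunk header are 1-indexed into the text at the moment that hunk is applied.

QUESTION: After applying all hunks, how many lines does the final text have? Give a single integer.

Answer: 12

Derivation:
Hunk 1: at line 4 remove [fwj] add [jvpyg] -> 9 lines: bkl ijg dsu sotl nwn jvpyg eyjop bgi dhg
Hunk 2: at line 4 remove [nwn,jvpyg,eyjop] add [wbi,jhw,mczk] -> 9 lines: bkl ijg dsu sotl wbi jhw mczk bgi dhg
Hunk 3: at line 2 remove [sotl,wbi] add [eqde,vyzyz,egq] -> 10 lines: bkl ijg dsu eqde vyzyz egq jhw mczk bgi dhg
Hunk 4: at line 4 remove [egq,jhw] add [maaz,snc,sct] -> 11 lines: bkl ijg dsu eqde vyzyz maaz snc sct mczk bgi dhg
Hunk 5: at line 3 remove [eqde,vyzyz] add [mubuo,ewwlx,yui] -> 12 lines: bkl ijg dsu mubuo ewwlx yui maaz snc sct mczk bgi dhg
Hunk 6: at line 2 remove [mubuo] add [eoy] -> 12 lines: bkl ijg dsu eoy ewwlx yui maaz snc sct mczk bgi dhg
Hunk 7: at line 5 remove [maaz,snc] add [mwc,bqkr] -> 12 lines: bkl ijg dsu eoy ewwlx yui mwc bqkr sct mczk bgi dhg
Final line count: 12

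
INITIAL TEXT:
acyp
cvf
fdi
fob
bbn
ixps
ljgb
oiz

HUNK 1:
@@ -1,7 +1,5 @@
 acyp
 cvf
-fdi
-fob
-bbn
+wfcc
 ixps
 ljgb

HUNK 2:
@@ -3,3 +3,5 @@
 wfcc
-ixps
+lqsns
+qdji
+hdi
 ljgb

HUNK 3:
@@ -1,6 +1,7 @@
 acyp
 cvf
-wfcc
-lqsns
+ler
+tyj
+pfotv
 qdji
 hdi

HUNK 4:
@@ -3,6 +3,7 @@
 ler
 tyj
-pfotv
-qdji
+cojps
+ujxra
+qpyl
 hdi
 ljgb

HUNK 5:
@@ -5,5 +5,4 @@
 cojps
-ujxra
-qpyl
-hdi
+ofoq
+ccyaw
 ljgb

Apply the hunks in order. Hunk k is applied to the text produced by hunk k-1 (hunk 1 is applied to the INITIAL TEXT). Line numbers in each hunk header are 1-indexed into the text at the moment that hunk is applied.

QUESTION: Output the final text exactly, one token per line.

Hunk 1: at line 1 remove [fdi,fob,bbn] add [wfcc] -> 6 lines: acyp cvf wfcc ixps ljgb oiz
Hunk 2: at line 3 remove [ixps] add [lqsns,qdji,hdi] -> 8 lines: acyp cvf wfcc lqsns qdji hdi ljgb oiz
Hunk 3: at line 1 remove [wfcc,lqsns] add [ler,tyj,pfotv] -> 9 lines: acyp cvf ler tyj pfotv qdji hdi ljgb oiz
Hunk 4: at line 3 remove [pfotv,qdji] add [cojps,ujxra,qpyl] -> 10 lines: acyp cvf ler tyj cojps ujxra qpyl hdi ljgb oiz
Hunk 5: at line 5 remove [ujxra,qpyl,hdi] add [ofoq,ccyaw] -> 9 lines: acyp cvf ler tyj cojps ofoq ccyaw ljgb oiz

Answer: acyp
cvf
ler
tyj
cojps
ofoq
ccyaw
ljgb
oiz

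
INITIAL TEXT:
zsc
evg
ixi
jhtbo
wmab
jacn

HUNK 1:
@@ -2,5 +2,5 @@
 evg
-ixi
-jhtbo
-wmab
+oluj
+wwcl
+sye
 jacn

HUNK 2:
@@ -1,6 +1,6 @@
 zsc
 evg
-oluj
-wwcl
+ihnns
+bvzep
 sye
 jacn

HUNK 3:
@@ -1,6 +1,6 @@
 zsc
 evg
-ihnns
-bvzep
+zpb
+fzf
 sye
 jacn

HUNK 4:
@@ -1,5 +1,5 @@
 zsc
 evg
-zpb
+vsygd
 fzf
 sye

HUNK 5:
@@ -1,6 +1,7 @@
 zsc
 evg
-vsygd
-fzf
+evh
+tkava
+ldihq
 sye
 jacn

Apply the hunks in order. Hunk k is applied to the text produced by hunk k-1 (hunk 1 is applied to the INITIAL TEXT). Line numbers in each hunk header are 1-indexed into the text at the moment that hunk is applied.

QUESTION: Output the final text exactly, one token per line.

Hunk 1: at line 2 remove [ixi,jhtbo,wmab] add [oluj,wwcl,sye] -> 6 lines: zsc evg oluj wwcl sye jacn
Hunk 2: at line 1 remove [oluj,wwcl] add [ihnns,bvzep] -> 6 lines: zsc evg ihnns bvzep sye jacn
Hunk 3: at line 1 remove [ihnns,bvzep] add [zpb,fzf] -> 6 lines: zsc evg zpb fzf sye jacn
Hunk 4: at line 1 remove [zpb] add [vsygd] -> 6 lines: zsc evg vsygd fzf sye jacn
Hunk 5: at line 1 remove [vsygd,fzf] add [evh,tkava,ldihq] -> 7 lines: zsc evg evh tkava ldihq sye jacn

Answer: zsc
evg
evh
tkava
ldihq
sye
jacn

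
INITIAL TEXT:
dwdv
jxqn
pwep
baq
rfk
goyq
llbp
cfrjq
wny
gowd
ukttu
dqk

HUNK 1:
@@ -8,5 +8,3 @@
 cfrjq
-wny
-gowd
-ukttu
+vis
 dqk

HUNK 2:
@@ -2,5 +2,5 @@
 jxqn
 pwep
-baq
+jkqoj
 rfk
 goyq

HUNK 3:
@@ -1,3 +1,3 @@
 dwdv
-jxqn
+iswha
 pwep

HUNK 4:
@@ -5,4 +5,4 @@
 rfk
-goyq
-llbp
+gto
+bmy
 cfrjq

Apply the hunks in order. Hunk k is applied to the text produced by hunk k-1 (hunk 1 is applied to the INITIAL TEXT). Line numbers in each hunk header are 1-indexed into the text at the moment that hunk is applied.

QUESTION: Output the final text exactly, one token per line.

Hunk 1: at line 8 remove [wny,gowd,ukttu] add [vis] -> 10 lines: dwdv jxqn pwep baq rfk goyq llbp cfrjq vis dqk
Hunk 2: at line 2 remove [baq] add [jkqoj] -> 10 lines: dwdv jxqn pwep jkqoj rfk goyq llbp cfrjq vis dqk
Hunk 3: at line 1 remove [jxqn] add [iswha] -> 10 lines: dwdv iswha pwep jkqoj rfk goyq llbp cfrjq vis dqk
Hunk 4: at line 5 remove [goyq,llbp] add [gto,bmy] -> 10 lines: dwdv iswha pwep jkqoj rfk gto bmy cfrjq vis dqk

Answer: dwdv
iswha
pwep
jkqoj
rfk
gto
bmy
cfrjq
vis
dqk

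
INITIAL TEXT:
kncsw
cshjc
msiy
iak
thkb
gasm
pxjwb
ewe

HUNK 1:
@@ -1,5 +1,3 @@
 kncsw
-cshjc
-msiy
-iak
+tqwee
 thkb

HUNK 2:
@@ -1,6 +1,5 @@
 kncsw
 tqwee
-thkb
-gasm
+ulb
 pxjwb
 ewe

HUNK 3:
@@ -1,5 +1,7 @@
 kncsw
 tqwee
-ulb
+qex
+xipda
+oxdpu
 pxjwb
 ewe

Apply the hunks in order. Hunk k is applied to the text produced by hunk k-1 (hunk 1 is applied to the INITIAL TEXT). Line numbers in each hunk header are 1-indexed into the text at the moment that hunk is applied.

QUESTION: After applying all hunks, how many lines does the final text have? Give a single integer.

Answer: 7

Derivation:
Hunk 1: at line 1 remove [cshjc,msiy,iak] add [tqwee] -> 6 lines: kncsw tqwee thkb gasm pxjwb ewe
Hunk 2: at line 1 remove [thkb,gasm] add [ulb] -> 5 lines: kncsw tqwee ulb pxjwb ewe
Hunk 3: at line 1 remove [ulb] add [qex,xipda,oxdpu] -> 7 lines: kncsw tqwee qex xipda oxdpu pxjwb ewe
Final line count: 7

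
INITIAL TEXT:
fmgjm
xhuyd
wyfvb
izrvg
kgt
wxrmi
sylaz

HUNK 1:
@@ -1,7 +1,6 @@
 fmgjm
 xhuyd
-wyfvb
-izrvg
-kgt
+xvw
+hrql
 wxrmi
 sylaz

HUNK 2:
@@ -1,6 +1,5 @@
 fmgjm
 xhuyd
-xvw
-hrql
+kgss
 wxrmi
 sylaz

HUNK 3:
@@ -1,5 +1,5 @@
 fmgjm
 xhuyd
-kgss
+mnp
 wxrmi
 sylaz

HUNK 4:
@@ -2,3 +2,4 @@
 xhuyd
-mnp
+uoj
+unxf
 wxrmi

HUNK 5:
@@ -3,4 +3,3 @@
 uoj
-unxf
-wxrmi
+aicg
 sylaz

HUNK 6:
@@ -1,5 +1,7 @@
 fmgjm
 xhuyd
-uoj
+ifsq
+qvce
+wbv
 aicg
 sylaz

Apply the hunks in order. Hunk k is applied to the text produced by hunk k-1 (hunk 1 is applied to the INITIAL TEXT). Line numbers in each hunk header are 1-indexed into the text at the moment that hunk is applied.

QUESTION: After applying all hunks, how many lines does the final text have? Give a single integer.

Answer: 7

Derivation:
Hunk 1: at line 1 remove [wyfvb,izrvg,kgt] add [xvw,hrql] -> 6 lines: fmgjm xhuyd xvw hrql wxrmi sylaz
Hunk 2: at line 1 remove [xvw,hrql] add [kgss] -> 5 lines: fmgjm xhuyd kgss wxrmi sylaz
Hunk 3: at line 1 remove [kgss] add [mnp] -> 5 lines: fmgjm xhuyd mnp wxrmi sylaz
Hunk 4: at line 2 remove [mnp] add [uoj,unxf] -> 6 lines: fmgjm xhuyd uoj unxf wxrmi sylaz
Hunk 5: at line 3 remove [unxf,wxrmi] add [aicg] -> 5 lines: fmgjm xhuyd uoj aicg sylaz
Hunk 6: at line 1 remove [uoj] add [ifsq,qvce,wbv] -> 7 lines: fmgjm xhuyd ifsq qvce wbv aicg sylaz
Final line count: 7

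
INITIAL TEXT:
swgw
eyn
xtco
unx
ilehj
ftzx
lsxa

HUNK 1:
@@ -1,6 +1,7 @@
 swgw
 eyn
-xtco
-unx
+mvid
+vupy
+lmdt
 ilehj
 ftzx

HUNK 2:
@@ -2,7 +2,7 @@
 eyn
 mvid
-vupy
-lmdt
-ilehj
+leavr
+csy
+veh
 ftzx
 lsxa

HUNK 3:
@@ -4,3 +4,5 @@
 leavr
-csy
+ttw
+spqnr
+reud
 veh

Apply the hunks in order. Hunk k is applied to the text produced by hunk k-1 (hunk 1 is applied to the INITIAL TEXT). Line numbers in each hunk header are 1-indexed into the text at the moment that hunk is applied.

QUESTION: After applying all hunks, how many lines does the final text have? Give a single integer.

Answer: 10

Derivation:
Hunk 1: at line 1 remove [xtco,unx] add [mvid,vupy,lmdt] -> 8 lines: swgw eyn mvid vupy lmdt ilehj ftzx lsxa
Hunk 2: at line 2 remove [vupy,lmdt,ilehj] add [leavr,csy,veh] -> 8 lines: swgw eyn mvid leavr csy veh ftzx lsxa
Hunk 3: at line 4 remove [csy] add [ttw,spqnr,reud] -> 10 lines: swgw eyn mvid leavr ttw spqnr reud veh ftzx lsxa
Final line count: 10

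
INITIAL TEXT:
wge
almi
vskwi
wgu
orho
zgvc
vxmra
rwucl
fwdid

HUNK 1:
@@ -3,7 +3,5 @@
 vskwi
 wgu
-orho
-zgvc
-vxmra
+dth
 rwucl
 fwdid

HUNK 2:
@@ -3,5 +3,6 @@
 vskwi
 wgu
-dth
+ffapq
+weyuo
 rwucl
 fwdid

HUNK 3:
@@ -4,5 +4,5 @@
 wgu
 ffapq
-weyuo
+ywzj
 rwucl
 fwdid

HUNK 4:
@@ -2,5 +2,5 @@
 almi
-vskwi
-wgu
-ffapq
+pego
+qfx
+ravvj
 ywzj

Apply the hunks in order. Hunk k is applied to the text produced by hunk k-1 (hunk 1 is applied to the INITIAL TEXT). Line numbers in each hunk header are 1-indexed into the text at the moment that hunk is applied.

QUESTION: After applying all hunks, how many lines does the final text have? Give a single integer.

Hunk 1: at line 3 remove [orho,zgvc,vxmra] add [dth] -> 7 lines: wge almi vskwi wgu dth rwucl fwdid
Hunk 2: at line 3 remove [dth] add [ffapq,weyuo] -> 8 lines: wge almi vskwi wgu ffapq weyuo rwucl fwdid
Hunk 3: at line 4 remove [weyuo] add [ywzj] -> 8 lines: wge almi vskwi wgu ffapq ywzj rwucl fwdid
Hunk 4: at line 2 remove [vskwi,wgu,ffapq] add [pego,qfx,ravvj] -> 8 lines: wge almi pego qfx ravvj ywzj rwucl fwdid
Final line count: 8

Answer: 8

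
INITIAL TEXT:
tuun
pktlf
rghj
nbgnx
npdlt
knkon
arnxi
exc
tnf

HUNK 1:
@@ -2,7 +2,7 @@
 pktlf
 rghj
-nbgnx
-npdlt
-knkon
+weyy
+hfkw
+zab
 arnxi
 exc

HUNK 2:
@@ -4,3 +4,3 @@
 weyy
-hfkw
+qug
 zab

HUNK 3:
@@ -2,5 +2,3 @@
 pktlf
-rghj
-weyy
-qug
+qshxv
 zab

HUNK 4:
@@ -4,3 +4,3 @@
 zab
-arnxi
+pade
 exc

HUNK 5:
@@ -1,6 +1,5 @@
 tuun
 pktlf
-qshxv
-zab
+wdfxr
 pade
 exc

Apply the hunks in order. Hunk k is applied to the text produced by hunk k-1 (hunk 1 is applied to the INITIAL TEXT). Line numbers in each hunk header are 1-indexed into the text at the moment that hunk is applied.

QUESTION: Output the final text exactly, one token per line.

Hunk 1: at line 2 remove [nbgnx,npdlt,knkon] add [weyy,hfkw,zab] -> 9 lines: tuun pktlf rghj weyy hfkw zab arnxi exc tnf
Hunk 2: at line 4 remove [hfkw] add [qug] -> 9 lines: tuun pktlf rghj weyy qug zab arnxi exc tnf
Hunk 3: at line 2 remove [rghj,weyy,qug] add [qshxv] -> 7 lines: tuun pktlf qshxv zab arnxi exc tnf
Hunk 4: at line 4 remove [arnxi] add [pade] -> 7 lines: tuun pktlf qshxv zab pade exc tnf
Hunk 5: at line 1 remove [qshxv,zab] add [wdfxr] -> 6 lines: tuun pktlf wdfxr pade exc tnf

Answer: tuun
pktlf
wdfxr
pade
exc
tnf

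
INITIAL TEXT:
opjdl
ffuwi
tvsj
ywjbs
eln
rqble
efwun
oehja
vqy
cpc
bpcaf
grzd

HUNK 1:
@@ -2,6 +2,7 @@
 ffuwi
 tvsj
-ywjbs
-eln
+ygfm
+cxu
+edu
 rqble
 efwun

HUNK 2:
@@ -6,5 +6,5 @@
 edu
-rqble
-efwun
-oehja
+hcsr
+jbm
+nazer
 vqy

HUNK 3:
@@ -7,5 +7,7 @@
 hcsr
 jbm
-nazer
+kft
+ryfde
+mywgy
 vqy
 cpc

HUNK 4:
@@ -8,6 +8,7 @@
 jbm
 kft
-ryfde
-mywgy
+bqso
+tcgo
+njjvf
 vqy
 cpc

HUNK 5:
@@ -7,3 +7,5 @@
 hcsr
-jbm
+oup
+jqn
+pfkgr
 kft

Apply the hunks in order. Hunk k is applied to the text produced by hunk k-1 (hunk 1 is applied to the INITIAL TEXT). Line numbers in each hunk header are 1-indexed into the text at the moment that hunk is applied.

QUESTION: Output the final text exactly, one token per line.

Answer: opjdl
ffuwi
tvsj
ygfm
cxu
edu
hcsr
oup
jqn
pfkgr
kft
bqso
tcgo
njjvf
vqy
cpc
bpcaf
grzd

Derivation:
Hunk 1: at line 2 remove [ywjbs,eln] add [ygfm,cxu,edu] -> 13 lines: opjdl ffuwi tvsj ygfm cxu edu rqble efwun oehja vqy cpc bpcaf grzd
Hunk 2: at line 6 remove [rqble,efwun,oehja] add [hcsr,jbm,nazer] -> 13 lines: opjdl ffuwi tvsj ygfm cxu edu hcsr jbm nazer vqy cpc bpcaf grzd
Hunk 3: at line 7 remove [nazer] add [kft,ryfde,mywgy] -> 15 lines: opjdl ffuwi tvsj ygfm cxu edu hcsr jbm kft ryfde mywgy vqy cpc bpcaf grzd
Hunk 4: at line 8 remove [ryfde,mywgy] add [bqso,tcgo,njjvf] -> 16 lines: opjdl ffuwi tvsj ygfm cxu edu hcsr jbm kft bqso tcgo njjvf vqy cpc bpcaf grzd
Hunk 5: at line 7 remove [jbm] add [oup,jqn,pfkgr] -> 18 lines: opjdl ffuwi tvsj ygfm cxu edu hcsr oup jqn pfkgr kft bqso tcgo njjvf vqy cpc bpcaf grzd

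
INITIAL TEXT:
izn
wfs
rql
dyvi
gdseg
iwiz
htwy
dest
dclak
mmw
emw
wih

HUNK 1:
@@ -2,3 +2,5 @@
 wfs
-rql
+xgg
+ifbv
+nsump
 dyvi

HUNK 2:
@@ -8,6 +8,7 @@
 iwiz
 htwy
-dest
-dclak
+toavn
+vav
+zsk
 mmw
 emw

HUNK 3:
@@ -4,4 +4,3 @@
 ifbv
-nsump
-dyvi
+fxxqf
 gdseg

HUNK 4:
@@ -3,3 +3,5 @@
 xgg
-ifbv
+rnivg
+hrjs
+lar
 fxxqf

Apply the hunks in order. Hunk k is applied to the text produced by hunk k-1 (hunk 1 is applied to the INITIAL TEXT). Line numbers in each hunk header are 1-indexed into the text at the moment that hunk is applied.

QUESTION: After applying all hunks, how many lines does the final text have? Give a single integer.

Hunk 1: at line 2 remove [rql] add [xgg,ifbv,nsump] -> 14 lines: izn wfs xgg ifbv nsump dyvi gdseg iwiz htwy dest dclak mmw emw wih
Hunk 2: at line 8 remove [dest,dclak] add [toavn,vav,zsk] -> 15 lines: izn wfs xgg ifbv nsump dyvi gdseg iwiz htwy toavn vav zsk mmw emw wih
Hunk 3: at line 4 remove [nsump,dyvi] add [fxxqf] -> 14 lines: izn wfs xgg ifbv fxxqf gdseg iwiz htwy toavn vav zsk mmw emw wih
Hunk 4: at line 3 remove [ifbv] add [rnivg,hrjs,lar] -> 16 lines: izn wfs xgg rnivg hrjs lar fxxqf gdseg iwiz htwy toavn vav zsk mmw emw wih
Final line count: 16

Answer: 16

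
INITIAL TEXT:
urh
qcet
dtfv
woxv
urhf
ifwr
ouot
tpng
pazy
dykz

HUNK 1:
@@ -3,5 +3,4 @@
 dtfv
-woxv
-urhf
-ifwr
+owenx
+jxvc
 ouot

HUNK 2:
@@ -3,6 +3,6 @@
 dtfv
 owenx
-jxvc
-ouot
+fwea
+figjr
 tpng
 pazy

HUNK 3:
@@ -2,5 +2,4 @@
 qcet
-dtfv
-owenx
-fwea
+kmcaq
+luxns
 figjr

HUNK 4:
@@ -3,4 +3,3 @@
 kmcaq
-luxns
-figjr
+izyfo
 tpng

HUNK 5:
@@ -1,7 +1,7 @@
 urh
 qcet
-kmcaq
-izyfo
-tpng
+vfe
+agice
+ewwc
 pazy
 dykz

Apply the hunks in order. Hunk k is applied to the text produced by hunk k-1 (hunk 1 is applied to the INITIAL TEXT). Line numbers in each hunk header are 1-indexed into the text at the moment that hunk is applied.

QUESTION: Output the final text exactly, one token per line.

Answer: urh
qcet
vfe
agice
ewwc
pazy
dykz

Derivation:
Hunk 1: at line 3 remove [woxv,urhf,ifwr] add [owenx,jxvc] -> 9 lines: urh qcet dtfv owenx jxvc ouot tpng pazy dykz
Hunk 2: at line 3 remove [jxvc,ouot] add [fwea,figjr] -> 9 lines: urh qcet dtfv owenx fwea figjr tpng pazy dykz
Hunk 3: at line 2 remove [dtfv,owenx,fwea] add [kmcaq,luxns] -> 8 lines: urh qcet kmcaq luxns figjr tpng pazy dykz
Hunk 4: at line 3 remove [luxns,figjr] add [izyfo] -> 7 lines: urh qcet kmcaq izyfo tpng pazy dykz
Hunk 5: at line 1 remove [kmcaq,izyfo,tpng] add [vfe,agice,ewwc] -> 7 lines: urh qcet vfe agice ewwc pazy dykz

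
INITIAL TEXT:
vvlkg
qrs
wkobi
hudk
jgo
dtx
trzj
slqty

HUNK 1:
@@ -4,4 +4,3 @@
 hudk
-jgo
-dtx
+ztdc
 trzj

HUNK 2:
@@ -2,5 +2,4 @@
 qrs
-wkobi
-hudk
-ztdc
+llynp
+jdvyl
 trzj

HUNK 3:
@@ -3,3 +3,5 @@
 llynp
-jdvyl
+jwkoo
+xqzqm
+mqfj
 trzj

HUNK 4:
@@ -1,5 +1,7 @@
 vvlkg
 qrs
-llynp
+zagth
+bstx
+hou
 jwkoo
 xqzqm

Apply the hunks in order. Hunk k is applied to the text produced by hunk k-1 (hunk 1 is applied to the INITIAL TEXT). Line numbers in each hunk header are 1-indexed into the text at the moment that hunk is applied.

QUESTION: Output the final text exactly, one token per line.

Answer: vvlkg
qrs
zagth
bstx
hou
jwkoo
xqzqm
mqfj
trzj
slqty

Derivation:
Hunk 1: at line 4 remove [jgo,dtx] add [ztdc] -> 7 lines: vvlkg qrs wkobi hudk ztdc trzj slqty
Hunk 2: at line 2 remove [wkobi,hudk,ztdc] add [llynp,jdvyl] -> 6 lines: vvlkg qrs llynp jdvyl trzj slqty
Hunk 3: at line 3 remove [jdvyl] add [jwkoo,xqzqm,mqfj] -> 8 lines: vvlkg qrs llynp jwkoo xqzqm mqfj trzj slqty
Hunk 4: at line 1 remove [llynp] add [zagth,bstx,hou] -> 10 lines: vvlkg qrs zagth bstx hou jwkoo xqzqm mqfj trzj slqty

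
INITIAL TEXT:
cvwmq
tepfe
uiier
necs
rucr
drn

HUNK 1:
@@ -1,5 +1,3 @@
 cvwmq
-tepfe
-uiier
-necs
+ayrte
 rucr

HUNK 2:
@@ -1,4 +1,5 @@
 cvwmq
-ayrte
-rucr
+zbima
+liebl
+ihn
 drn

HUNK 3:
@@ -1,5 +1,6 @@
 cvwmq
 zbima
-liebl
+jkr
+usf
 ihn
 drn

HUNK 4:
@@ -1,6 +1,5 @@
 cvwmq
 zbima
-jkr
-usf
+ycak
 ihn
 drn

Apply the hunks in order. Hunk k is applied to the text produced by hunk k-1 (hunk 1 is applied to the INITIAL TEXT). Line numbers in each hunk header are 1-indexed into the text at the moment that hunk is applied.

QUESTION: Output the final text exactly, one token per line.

Hunk 1: at line 1 remove [tepfe,uiier,necs] add [ayrte] -> 4 lines: cvwmq ayrte rucr drn
Hunk 2: at line 1 remove [ayrte,rucr] add [zbima,liebl,ihn] -> 5 lines: cvwmq zbima liebl ihn drn
Hunk 3: at line 1 remove [liebl] add [jkr,usf] -> 6 lines: cvwmq zbima jkr usf ihn drn
Hunk 4: at line 1 remove [jkr,usf] add [ycak] -> 5 lines: cvwmq zbima ycak ihn drn

Answer: cvwmq
zbima
ycak
ihn
drn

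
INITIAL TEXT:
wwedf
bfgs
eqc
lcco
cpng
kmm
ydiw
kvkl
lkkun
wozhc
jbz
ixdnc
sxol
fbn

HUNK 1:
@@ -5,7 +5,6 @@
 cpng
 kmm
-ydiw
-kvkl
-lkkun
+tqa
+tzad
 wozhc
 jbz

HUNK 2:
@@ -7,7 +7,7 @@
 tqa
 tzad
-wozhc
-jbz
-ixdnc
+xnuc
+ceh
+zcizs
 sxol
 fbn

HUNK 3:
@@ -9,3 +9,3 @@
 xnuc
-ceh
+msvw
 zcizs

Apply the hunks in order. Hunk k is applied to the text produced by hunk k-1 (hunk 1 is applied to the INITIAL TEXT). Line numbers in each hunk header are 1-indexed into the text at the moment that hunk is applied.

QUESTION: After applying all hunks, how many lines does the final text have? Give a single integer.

Hunk 1: at line 5 remove [ydiw,kvkl,lkkun] add [tqa,tzad] -> 13 lines: wwedf bfgs eqc lcco cpng kmm tqa tzad wozhc jbz ixdnc sxol fbn
Hunk 2: at line 7 remove [wozhc,jbz,ixdnc] add [xnuc,ceh,zcizs] -> 13 lines: wwedf bfgs eqc lcco cpng kmm tqa tzad xnuc ceh zcizs sxol fbn
Hunk 3: at line 9 remove [ceh] add [msvw] -> 13 lines: wwedf bfgs eqc lcco cpng kmm tqa tzad xnuc msvw zcizs sxol fbn
Final line count: 13

Answer: 13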